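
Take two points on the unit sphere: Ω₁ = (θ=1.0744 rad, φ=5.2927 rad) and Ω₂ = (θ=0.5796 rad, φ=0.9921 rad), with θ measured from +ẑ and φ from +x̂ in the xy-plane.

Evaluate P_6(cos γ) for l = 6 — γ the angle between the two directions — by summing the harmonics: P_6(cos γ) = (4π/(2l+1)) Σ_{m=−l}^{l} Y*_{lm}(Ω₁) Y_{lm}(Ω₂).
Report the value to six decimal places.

Term-by-term m-sum for l=6 (normalisation 4π/13 = 0.966644):
  [-6]  conj(Y_{6,-6})(Ω₁) = (0.210482, 0.074520) ; Y_{6,-6}(Ω₂) = (0.012333, 0.004232) ; Δ = (0.002280, 0.001810)
  [-5]  conj(Y_{6,-5})(Ω₁) = (0.099599, 0.406931) ; Y_{6,-5}(Ω₂) = (0.016944, 0.066886) ; Δ = (-0.025531, 0.013557)
  [-4]  conj(Y_{6,-4})(Ω₁) = (-0.217461, 0.233218) ; Y_{6,-4}(Ω₂) = (-0.145672, 0.158265) ; Δ = (-0.005232, -0.068390)
  [-3]  conj(Y_{6,-3})(Ω₁) = (0.104961, 0.018032) ; Y_{6,-3}(Ω₂) = (-0.415125, -0.069249) ; Δ = (-0.042323, -0.014754)
  [-2]  conj(Y_{6,-2})(Ω₁) = (0.139080, 0.319843) ; Y_{6,-2}(Ω₂) = (-0.179402, -0.408954) ; Δ = (0.105850, -0.114258)
  [-1]  conj(Y_{6,-1})(Ω₁) = (-0.010111, 0.015423) ; Y_{6,-1}(Ω₂) = (0.017614, -0.026961) ; Δ = (0.000238, 0.000544)
  [+0]  conj(Y_{6,0})(Ω₁) = (0.337285, -0.000000) ; Y_{6,0}(Ω₂) = (-0.420629, 0.000000) ; Δ = (-0.141872, 0.000000)
  [+1]  conj(Y_{6,1})(Ω₁) = (0.010111, 0.015423) ; Y_{6,1}(Ω₂) = (-0.017614, -0.026961) ; Δ = (0.000238, -0.000544)
  [+2]  conj(Y_{6,2})(Ω₁) = (0.139080, -0.319843) ; Y_{6,2}(Ω₂) = (-0.179402, 0.408954) ; Δ = (0.105850, 0.114258)
  [+3]  conj(Y_{6,3})(Ω₁) = (-0.104961, 0.018032) ; Y_{6,3}(Ω₂) = (0.415125, -0.069249) ; Δ = (-0.042323, 0.014754)
  [+4]  conj(Y_{6,4})(Ω₁) = (-0.217461, -0.233218) ; Y_{6,4}(Ω₂) = (-0.145672, -0.158265) ; Δ = (-0.005232, 0.068390)
  [+5]  conj(Y_{6,5})(Ω₁) = (-0.099599, 0.406931) ; Y_{6,5}(Ω₂) = (-0.016944, 0.066886) ; Δ = (-0.025531, -0.013557)
  [+6]  conj(Y_{6,6})(Ω₁) = (0.210482, -0.074520) ; Y_{6,6}(Ω₂) = (0.012333, -0.004232) ; Δ = (0.002280, -0.001810)
Total Σ_m = (-0.071308, 0.000000). Multiply by 0.966644: (-0.068930, 0.000000). P_6(cos γ) = -0.068930

-0.068930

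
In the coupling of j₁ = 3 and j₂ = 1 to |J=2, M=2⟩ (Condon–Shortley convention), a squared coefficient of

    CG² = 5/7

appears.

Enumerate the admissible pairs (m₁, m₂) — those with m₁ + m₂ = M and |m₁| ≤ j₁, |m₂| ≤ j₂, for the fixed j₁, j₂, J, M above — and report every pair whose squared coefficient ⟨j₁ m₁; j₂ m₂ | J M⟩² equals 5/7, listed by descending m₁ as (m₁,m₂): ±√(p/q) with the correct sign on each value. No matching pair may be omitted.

(3,-1): +√(5/7)

Admissible pairs with m₁+m₂ = M = 2: (1,1), (2,0), (3,-1)
  (m₁,m₂)=(3,-1): CG² = 5/7, CG = +√(5/7)   ← matches the target
  (m₁,m₂)=(2,0): CG² = 5/21, CG = −√(5/21)
  (m₁,m₂)=(1,1): CG² = 1/21, CG = +√(1/21)
Pairs with CG² = 5/7: (3,-1): +√(5/7)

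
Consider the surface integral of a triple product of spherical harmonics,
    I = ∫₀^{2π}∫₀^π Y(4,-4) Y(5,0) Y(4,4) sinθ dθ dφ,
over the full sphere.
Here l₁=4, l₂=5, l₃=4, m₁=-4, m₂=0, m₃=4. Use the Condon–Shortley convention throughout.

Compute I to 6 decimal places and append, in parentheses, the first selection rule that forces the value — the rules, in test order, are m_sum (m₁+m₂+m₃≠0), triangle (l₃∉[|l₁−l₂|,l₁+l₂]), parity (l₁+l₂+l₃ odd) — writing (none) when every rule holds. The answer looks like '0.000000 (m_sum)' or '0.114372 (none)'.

Σlᵢ=13 odd — θ-integrand is odd under cosθ→−cosθ; I=0

0.000000 (parity)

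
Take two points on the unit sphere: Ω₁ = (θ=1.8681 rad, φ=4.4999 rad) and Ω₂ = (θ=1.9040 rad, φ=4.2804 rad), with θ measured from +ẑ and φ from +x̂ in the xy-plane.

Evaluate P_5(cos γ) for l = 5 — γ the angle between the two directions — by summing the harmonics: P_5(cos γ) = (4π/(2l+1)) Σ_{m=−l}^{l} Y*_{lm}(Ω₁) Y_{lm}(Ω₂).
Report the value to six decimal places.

0.690541

Summing Y*_{l m}(θ₁,φ₁)·Y_{l m}(θ₂,φ₂) over m ∈ [−5, 5]; prefactor 4π/(2·5+1) = 1.142397:
  m=-5: (-0.323976, -0.180518) × (-0.290815, -0.194358) = (0.059132, 0.115465)  (running Σ = (0.059132, 0.115465))
  m=-4: (-0.237163, 0.269947) × (0.059919, -0.378117) = (0.087861, 0.105850)  (running Σ = (0.146993, 0.221315))
  m=-3: (-0.040971, -0.055320) × (-0.010457, 0.002948) = (0.000592, 0.000458)  (running Σ = (0.147584, 0.221773))
  m=-2: (-0.307041, 0.138954) × (-0.218302, -0.255619) = (0.102547, 0.048152)  (running Σ = (0.250131, 0.269925))
  m=-1: (0.003020, 0.014000) × (0.032611, -0.070734) = (0.001089, 0.000243)  (running Σ = (0.251220, 0.270167))
  m=0: (-0.323990, -0.000000) × (-0.314908, 0.000000) = (0.102027, 0.000000)  (running Σ = (0.353247, 0.270167))
  m=1: (-0.003020, 0.014000) × (-0.032611, -0.070734) = (0.001089, -0.000243)  (running Σ = (0.354336, 0.269925))
  m=2: (-0.307041, -0.138954) × (-0.218302, 0.255619) = (0.102547, -0.048152)  (running Σ = (0.456882, 0.221773))
  m=3: (0.040971, -0.055320) × (0.010457, 0.002948) = (0.000592, -0.000458)  (running Σ = (0.457474, 0.221315))
  m=4: (-0.237163, -0.269947) × (0.059919, 0.378117) = (0.087861, -0.105850)  (running Σ = (0.545335, 0.115465))
  m=5: (0.323976, -0.180518) × (0.290815, -0.194358) = (0.059132, -0.115465)  (running Σ = (0.604467, -0.000000))
Σ over m = (0.604467, -0.000000); ×(4π/11) → (0.690541, -0.000000). Real part: 0.690541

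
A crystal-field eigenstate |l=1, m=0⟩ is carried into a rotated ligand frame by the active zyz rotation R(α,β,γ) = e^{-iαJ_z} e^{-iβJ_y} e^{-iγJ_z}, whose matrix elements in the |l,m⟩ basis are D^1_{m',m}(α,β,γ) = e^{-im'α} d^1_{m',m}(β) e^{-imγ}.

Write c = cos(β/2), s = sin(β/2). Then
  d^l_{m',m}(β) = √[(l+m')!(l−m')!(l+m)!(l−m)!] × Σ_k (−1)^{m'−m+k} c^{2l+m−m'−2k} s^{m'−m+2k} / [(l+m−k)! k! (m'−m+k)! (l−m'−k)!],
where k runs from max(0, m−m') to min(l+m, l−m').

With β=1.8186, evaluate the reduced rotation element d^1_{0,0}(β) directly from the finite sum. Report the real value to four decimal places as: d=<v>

d^1_{0,0}(β=1.8186) via the finite sum:
c=cos(1.818600/2)=0.614298, s=sin(1.818600/2)=0.789074; N=√[1·1·1·1]=1.000000
Admissible k: 0..1 (factorial args all ≥0)
  k=0: (−1)^0·1.0000/(1)·0.6143^2·0.7891^0 = +0.377362
  k=1: (−1)^1·1.0000/(1)·0.6143^0·0.7891^2 = -0.622638
d^1_{0,0}(1.8186) = +0.377362 -0.622638 = -0.245275

d=-0.2453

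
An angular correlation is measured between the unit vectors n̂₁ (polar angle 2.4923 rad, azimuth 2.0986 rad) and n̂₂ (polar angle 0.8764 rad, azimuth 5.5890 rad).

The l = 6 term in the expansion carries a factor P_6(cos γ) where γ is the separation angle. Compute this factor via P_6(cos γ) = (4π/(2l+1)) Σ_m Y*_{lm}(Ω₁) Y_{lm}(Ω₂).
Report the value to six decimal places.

Addition theorem: P_6(cos γ) = (4π/13) Σ_m Y*_{lm}(Ω₁) Y_{lm}(Ω₂), m = −6…6:
  m=-6: Y*=0.02359 + 0.00060j  Y=-0.05176 - 0.08494j  product -0.00117 - 0.00203j
  m=-5: Y*=0.05188 + 0.09439j  Y=-0.27152 - 0.09280j  product -0.00533 - 0.03044j
  m=-4: Y*=-0.14667 + 0.24445j  Y=-0.40728 + 0.15556j  product 0.02171 - 0.12237j
  m=-3: Y*=-0.45625 - 0.00576j  Y=-0.13936 + 0.24811j  product 0.06501 - 0.11240j
  m=-2: Y*=-0.16794 - 0.29662j  Y=-0.02921 - 0.15835j  product -0.04206 + 0.03526j
  m=-1: Y*=-0.07498 + 0.12861j  Y=-0.27267 - 0.22697j  product 0.04963 - 0.01805j
  m=+0: Y*=-0.39317 + 0.00000j  Y=0.06596 + 0.00000j  product -0.02593 + 0.00000j
  m=+1: Y*=0.07498 + 0.12861j  Y=0.27267 - 0.22697j  product 0.04963 + 0.01805j
  m=+2: Y*=-0.16794 + 0.29662j  Y=-0.02921 + 0.15835j  product -0.04206 - 0.03526j
  m=+3: Y*=0.45625 - 0.00576j  Y=0.13936 + 0.24811j  product 0.06501 + 0.11240j
  m=+4: Y*=-0.14667 - 0.24445j  Y=-0.40728 - 0.15556j  product 0.02171 + 0.12237j
  m=+5: Y*=-0.05188 + 0.09439j  Y=0.27152 - 0.09280j  product -0.00533 + 0.03044j
  m=+6: Y*=0.02359 - 0.00060j  Y=-0.05176 + 0.08494j  product -0.00117 + 0.00203j
Σ over m = 0.14965 + 0.00000j; ×(4π/13) → 0.14466 + 0.00000j. Real part: 0.144658

0.144658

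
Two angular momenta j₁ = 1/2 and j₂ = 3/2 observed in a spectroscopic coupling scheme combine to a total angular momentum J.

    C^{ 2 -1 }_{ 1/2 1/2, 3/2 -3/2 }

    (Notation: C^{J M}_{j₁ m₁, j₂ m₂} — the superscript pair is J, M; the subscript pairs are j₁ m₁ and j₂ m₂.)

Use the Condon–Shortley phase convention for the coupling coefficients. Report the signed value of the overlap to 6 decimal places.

+0.500000

√[5·0!1!3!/5! · 1!0!0!3!1!3!] = √(9)
  +(−1)^0/∏(0,0,0,0,1,3)! = 1/6  (running 1/6)
⟨..|..⟩ = √(9)·(1/6) = +0.500000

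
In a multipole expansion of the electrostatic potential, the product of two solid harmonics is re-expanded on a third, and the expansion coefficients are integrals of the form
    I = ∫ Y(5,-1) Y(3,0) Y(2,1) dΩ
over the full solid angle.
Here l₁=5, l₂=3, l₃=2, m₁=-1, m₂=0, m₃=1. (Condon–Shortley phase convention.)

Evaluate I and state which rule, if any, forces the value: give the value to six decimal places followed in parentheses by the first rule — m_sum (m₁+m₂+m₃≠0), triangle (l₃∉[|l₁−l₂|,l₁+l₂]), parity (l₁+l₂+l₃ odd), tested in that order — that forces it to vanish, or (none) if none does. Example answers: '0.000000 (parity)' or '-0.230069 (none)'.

m-sum 0 ✓  L=10 even ✓  2≤2≤8 ✓
Π(2lᵢ+1) = 11×7×5 = 385
triangle coeff Δ(5,3,2) = 1/2310
Σ_t [3,3]: t=3:−1/144 = -1/144
(3j)²=10/231 [(5 3 2; 0 0 0)], sign=-1
Σ_t [3,3]: t=3:−1/216 = -1/216
(3j)²=8/231 [(5 3 2; -1 0 1)], sign=+1
⇒ 4πI² = 400/693
I = (-1)√(400/693/(4π)) = -0.21431790
No selection rule forces the value: the integral is nonzero (none).

-0.214318 (none)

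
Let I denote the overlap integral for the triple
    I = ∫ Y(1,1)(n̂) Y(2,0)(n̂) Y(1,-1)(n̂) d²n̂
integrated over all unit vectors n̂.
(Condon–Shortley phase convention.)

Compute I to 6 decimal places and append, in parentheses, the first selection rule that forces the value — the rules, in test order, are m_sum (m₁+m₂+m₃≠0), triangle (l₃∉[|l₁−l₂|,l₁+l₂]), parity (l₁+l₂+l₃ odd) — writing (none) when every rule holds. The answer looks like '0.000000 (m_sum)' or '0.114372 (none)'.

0.126157 (none)

Checks pass: Σm=0; 4 even; l₃=1∈[1,3].
(2·1+1)(2·2+1)(2·1+1) = 45
Δ: 2! 0! 2! / 5! → 1/30
sum: t=1:−1/1 = -1/1
3j²(1 2 1; 0 0 0) = Δ·Π!·Σ² = 2/15  (sign +1)
sum: t=0:+1/4 = 1/4
3j²(1 2 1; 1 0 -1) = Δ·Π!·Σ² = 1/30  (sign +1)
combine: 4πI² = 45·2/15·1/30 = 1/5
take √, sign +1: I = 0.12615663
No selection rule forces the value: the integral is nonzero (none).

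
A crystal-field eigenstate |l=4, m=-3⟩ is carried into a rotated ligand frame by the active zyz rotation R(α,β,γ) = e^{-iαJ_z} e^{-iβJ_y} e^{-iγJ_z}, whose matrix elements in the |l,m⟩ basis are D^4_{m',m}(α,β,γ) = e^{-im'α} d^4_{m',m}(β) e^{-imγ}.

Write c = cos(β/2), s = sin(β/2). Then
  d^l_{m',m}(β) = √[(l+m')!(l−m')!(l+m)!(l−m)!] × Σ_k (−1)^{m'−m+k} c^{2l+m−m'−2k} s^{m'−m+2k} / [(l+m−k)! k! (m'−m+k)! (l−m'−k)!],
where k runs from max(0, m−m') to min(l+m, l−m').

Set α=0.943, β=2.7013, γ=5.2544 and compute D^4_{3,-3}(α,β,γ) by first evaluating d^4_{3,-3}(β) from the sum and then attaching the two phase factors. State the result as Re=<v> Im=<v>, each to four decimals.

D^4_{3,-3}(0.9430,2.7013,5.2544) = e^{-i·3·0.9430}·d^4_{3,-3}(2.7013)·e^{-i·-3·5.2544}. Compute d first:
With c≡cos(β/2)=0.218372 and s≡sin(β/2)=0.975866, N=[5040·1·1·5040]^{1/2}=5040.000000
Admissible k: 0..1 (factorial args all ≥0)
  k=0: (−1)^6·5040.0000/(720)·0.2184^2·0.9759^6 = +0.288293
  k=1: (−1)^7·5040.0000/(5040)·0.2184^0·0.9759^8 = -0.822469
d^4_{3,-3}(2.7013) = +0.288293 -0.822469 = -0.534177
Attach z-rotation phases: D = e^{-i(3)(0.9430)}·(-0.534177)·e^{-i(-3)(5.2544)} = -0.498446-0.192085i

Re=-0.4984 Im=-0.1921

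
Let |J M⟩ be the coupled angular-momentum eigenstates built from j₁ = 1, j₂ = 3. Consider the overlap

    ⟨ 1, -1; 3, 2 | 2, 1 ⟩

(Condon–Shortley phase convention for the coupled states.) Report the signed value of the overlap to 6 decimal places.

j₁+j₂−J=2  J+j₁−j₂=0  J−j₁+j₂=4  j₁+j₂+J+1=7
(j₁±m₁, j₂±m₂, J±M) = (0,2,5,1,3,1)
P² = 480/7
sum k=2..2:
  [2] +1/12 = 1/12
S = 1/12
C² = P²·S² = 10/21 ; C = +0.690066

+√(10/21) ≈ +0.690066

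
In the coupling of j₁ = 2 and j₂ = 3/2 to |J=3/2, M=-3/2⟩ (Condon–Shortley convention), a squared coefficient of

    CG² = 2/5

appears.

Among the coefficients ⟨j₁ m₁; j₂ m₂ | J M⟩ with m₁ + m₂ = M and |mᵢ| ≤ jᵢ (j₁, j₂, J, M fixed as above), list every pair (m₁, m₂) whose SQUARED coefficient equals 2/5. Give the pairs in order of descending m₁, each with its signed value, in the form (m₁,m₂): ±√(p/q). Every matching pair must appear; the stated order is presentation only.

Admissible pairs with m₁+m₂ = M = -3/2: (-2,1/2), (-1,-1/2), (0,-3/2)
  (m₁,m₂)=(0,-3/2): CG² = 1/5, CG = +√(1/5)
  (m₁,m₂)=(-1,-1/2): CG² = 2/5, CG = −√(2/5)   ← matches the target
  (m₁,m₂)=(-2,1/2): CG² = 2/5, CG = +√(2/5)   ← matches the target
Pairs with CG² = 2/5: (-1,-1/2): −√(2/5); (-2,1/2): +√(2/5)

(-1,-1/2): −√(2/5); (-2,1/2): +√(2/5)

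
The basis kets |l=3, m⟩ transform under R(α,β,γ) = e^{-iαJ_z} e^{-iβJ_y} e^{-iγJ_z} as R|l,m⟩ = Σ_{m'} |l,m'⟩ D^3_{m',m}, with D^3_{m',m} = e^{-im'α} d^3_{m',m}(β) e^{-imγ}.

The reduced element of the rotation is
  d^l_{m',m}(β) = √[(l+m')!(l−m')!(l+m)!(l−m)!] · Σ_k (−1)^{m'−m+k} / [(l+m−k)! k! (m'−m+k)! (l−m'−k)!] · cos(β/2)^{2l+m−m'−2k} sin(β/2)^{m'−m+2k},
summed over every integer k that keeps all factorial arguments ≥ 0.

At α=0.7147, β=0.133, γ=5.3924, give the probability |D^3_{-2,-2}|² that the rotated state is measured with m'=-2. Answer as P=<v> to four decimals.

First d^3_{-2,-2}(β=0.1330), then the phase factors e^{-i(-2)α} and e^{-i(-2)γ}:
Half-angle: c=0.997790, s=0.066451. N=√(1·120·1·120)=120.000000
k: max(0,(-2)−(-2))=0 … min(3+(-2),3−(-2))=1
  k=0: (−1)^0·120.0000/(120)·0.9978^6·0.0665^0 = +0.986811
  k=1: (−1)^1·120.0000/(24)·0.9978^4·0.0665^2 = -0.021884
d^3_{-2,-2}(0.1330) = +0.986811 -0.021884 = +0.964927
|D^3_{-2,-2}|² = |d^3_{-2,-2}(β)|² = (+0.964927)² = 0.931084 (the z-rotation phases have unit modulus)

P=0.9311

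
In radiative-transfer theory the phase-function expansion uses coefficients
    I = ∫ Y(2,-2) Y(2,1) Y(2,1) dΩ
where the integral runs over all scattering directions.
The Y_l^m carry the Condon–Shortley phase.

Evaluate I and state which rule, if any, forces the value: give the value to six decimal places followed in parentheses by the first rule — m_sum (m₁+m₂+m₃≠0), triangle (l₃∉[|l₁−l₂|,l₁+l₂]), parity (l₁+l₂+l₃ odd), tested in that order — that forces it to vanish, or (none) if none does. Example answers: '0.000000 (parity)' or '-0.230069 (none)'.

0.220728 (none)

Rules hold: Σm=0, L=6 even, 0≤2≤4.
N = 5·5·5 = 125
Δ = 2!·2!·2!/7! = 1/630
Racah Σ t=0..2: t=0:+1/8 t=1:−1/1 t=2:+1/8 = -3/4
⇒ 3j(2 2 2; 0 0 0)² = 2/35, sgn -1
Racah Σ t=2..2: t=2:+1/4 = 1/4
⇒ 3j(2 2 2; -2 1 1)² = 3/35, sgn -1
4πI² = N·(3j₀)²·(3jₘ)² = 30/49
I = +1·√(0.612245/4π) = 0.22072812
No selection rule forces the value: the integral is nonzero (none).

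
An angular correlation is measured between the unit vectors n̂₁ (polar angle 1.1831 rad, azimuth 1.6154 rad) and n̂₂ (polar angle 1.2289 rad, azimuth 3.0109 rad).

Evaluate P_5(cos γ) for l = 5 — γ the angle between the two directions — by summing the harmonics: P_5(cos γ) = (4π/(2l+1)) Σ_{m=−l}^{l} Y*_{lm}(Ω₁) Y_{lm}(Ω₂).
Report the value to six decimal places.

Addition theorem: P_5(cos γ) = (4π/11) Σ_m Y*_{lm}(Ω₁) Y_{lm}(Ω₂), m = −5…5:
  [-5]  conj(Y_{5,-5})(Ω₁) = (-0.069811, 0.307819) ; Y_{5,-5}(Ω₂) = (-0.273518, -0.209428) ; Δ = (0.083560, -0.069574)
  [-4]  conj(Y_{5,-4})(Ω₁) = (0.401130, 0.072337) ; Y_{5,-4}(Ω₂) = (0.335897, 0.193559) ; Δ = (0.120737, 0.101940)
  [-3]  conj(Y_{5,-3})(Ω₁) = (0.010486, -0.077896) ; Y_{5,-3}(Ω₂) = (-0.003122, -0.001291) ; Δ = (-0.000133, 0.000230)
  [-2]  conj(Y_{5,-2})(Ω₁) = (0.312434, 0.027946) ; Y_{5,-2}(Ω₂) = (-0.322910, -0.086380) ; Δ = (-0.098474, -0.036012)
  [-1]  conj(Y_{5,-1})(Ω₁) = (0.007562, -0.169432) ; Y_{5,-1}(Ω₂) = (0.092256, 0.012126) ; Δ = (0.002752, -0.015539)
  [+0]  conj(Y_{5,0})(Ω₁) = (0.277755, -0.000000) ; Y_{5,0}(Ω₂) = (0.310838, 0.000000) ; Δ = (0.086337, 0.000000)
  [+1]  conj(Y_{5,1})(Ω₁) = (-0.007562, -0.169432) ; Y_{5,1}(Ω₂) = (-0.092256, 0.012126) ; Δ = (0.002752, 0.015539)
  [+2]  conj(Y_{5,2})(Ω₁) = (0.312434, -0.027946) ; Y_{5,2}(Ω₂) = (-0.322910, 0.086380) ; Δ = (-0.098474, 0.036012)
  [+3]  conj(Y_{5,3})(Ω₁) = (-0.010486, -0.077896) ; Y_{5,3}(Ω₂) = (0.003122, -0.001291) ; Δ = (-0.000133, -0.000230)
  [+4]  conj(Y_{5,4})(Ω₁) = (0.401130, -0.072337) ; Y_{5,4}(Ω₂) = (0.335897, -0.193559) ; Δ = (0.120737, -0.101940)
  [+5]  conj(Y_{5,5})(Ω₁) = (0.069811, 0.307819) ; Y_{5,5}(Ω₂) = (0.273518, -0.209428) ; Δ = (0.083560, 0.069574)
Σ over m = (0.303221, 0.000000); ×(4π/11) → (0.346399, 0.000000). Real part: 0.346399

0.346399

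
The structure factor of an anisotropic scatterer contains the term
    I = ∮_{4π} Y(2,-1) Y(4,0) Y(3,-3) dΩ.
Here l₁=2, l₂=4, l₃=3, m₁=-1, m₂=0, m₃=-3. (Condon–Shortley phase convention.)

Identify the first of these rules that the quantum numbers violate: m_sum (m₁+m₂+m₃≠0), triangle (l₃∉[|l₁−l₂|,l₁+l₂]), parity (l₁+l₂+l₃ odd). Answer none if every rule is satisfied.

azimuthal sum: -1 + 0 − 3 = -4  ✗
2 ≤ 3 ≤ 6 (triangle on l)
L = 2 + 4 + 3 = 9 (odd)

m_sum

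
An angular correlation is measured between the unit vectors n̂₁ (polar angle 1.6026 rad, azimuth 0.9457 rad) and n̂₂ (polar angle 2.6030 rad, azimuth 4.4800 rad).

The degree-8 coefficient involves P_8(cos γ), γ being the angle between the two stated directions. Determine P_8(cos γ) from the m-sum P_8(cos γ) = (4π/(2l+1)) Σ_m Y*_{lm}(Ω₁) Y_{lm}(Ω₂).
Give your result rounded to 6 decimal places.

-0.201668

Term-by-term m-sum for l=8 (normalisation 4π/17 = 0.739198):
  m=-8: (+0.145997+0.492149i) × (-0.000702+0.002368i) = -0.001268+0.000000i  (running Σ = -0.001268+0.000000i)
  m=-7: (-0.061659-0.021583i) × (-0.016506-0.000924i) = +0.000998+0.000413i  (running Σ = -0.000270+0.000413i)
  m=-6: (-0.303143+0.211415i) × (-0.012098-0.067847i) = +0.018011+0.018010i  (running Σ = +0.017741+0.018423i)
  m=-5: (+0.001240-0.076973i) × (+0.183144-0.079350i) = -0.005881-0.014196i  (running Σ = +0.011861+0.004227i)
  m=-4: (-0.263456-0.196649i) × (+0.240049+0.321577i) = -0.000004-0.131927i  (running Σ = +0.011856-0.127699i)
  m=-3: (+0.078676-0.024725i) × (-0.326039+0.389321i) = -0.016025+0.038692i  (running Σ = -0.004169-0.089008i)
  m=-2: (+0.098172-0.295644i) × (-0.219057-0.109838i) = -0.053978+0.053980i  (running Σ = -0.058147-0.035028i)
  m=-1: (+0.049633+0.068779i) × (-0.068404+0.289032i) = -0.023274+0.009641i  (running Σ = -0.081422-0.025387i)
  m=0: (+0.306524-0.000000i) × (-0.358788+0.000000i) = -0.109977+0.000000i  (running Σ = -0.191399-0.025387i)
  m=1: (-0.049633+0.068779i) × (+0.068404+0.289032i) = -0.023274-0.009641i  (running Σ = -0.214673-0.035028i)
  m=2: (+0.098172+0.295644i) × (-0.219057+0.109838i) = -0.053978-0.053980i  (running Σ = -0.268651-0.089008i)
  m=3: (-0.078676-0.024725i) × (+0.326039+0.389321i) = -0.016025-0.038692i  (running Σ = -0.284677-0.127699i)
  m=4: (-0.263456+0.196649i) × (+0.240049-0.321577i) = -0.000004+0.131927i  (running Σ = -0.284681+0.004227i)
  m=5: (-0.001240-0.076973i) × (-0.183144-0.079350i) = -0.005881+0.014196i  (running Σ = -0.290562+0.018423i)
  m=6: (-0.303143-0.211415i) × (-0.012098+0.067847i) = +0.018011-0.018010i  (running Σ = -0.272550+0.000413i)
  m=7: (+0.061659-0.021583i) × (+0.016506-0.000924i) = +0.000998-0.000413i  (running Σ = -0.271553+0.000000i)
  m=8: (+0.145997-0.492149i) × (-0.000702-0.002368i) = -0.001268-0.000000i  (running Σ = -0.272820+0.000000i)
Total Σ_m = -0.272820+0.000000i. Multiply by 0.739198: -0.201668+0.000000i. P_8(cos γ) = -0.201668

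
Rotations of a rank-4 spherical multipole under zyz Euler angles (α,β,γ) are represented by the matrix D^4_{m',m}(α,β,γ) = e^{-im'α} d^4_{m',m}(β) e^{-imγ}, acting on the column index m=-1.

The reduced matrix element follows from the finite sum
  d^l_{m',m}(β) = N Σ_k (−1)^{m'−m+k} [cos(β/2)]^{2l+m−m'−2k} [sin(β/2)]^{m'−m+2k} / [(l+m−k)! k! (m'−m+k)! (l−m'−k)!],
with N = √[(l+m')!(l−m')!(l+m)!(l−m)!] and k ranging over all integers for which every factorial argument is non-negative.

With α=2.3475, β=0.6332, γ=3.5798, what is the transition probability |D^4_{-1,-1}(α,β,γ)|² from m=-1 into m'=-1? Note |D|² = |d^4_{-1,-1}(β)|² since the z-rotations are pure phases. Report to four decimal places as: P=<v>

Split into d^4_{-1,-1}(β=0.6332) × two z-phases.
With c≡cos(β/2)=0.950299 and s≡sin(β/2)=0.311337, N=[6·120·6·120]^{1/2}=720.000000
The bounds max(0,m−m')=0 and min(l+m,l−m')=3 give 4 terms
  k=0: (−1)^0·720.0000/(720)·0.9503^8·0.3113^0 = +0.665095
  k=1: (−1)^1·720.0000/(48)·0.9503^6·0.3113^2 = -1.070820
  k=2: (−1)^2·720.0000/(24)·0.9503^4·0.3113^4 = +0.229873
  k=3: (−1)^3·720.0000/(72)·0.9503^2·0.3113^6 = -0.008224
d^4_{-1,-1}(0.6332) = +0.665095 -1.070820 +0.229873 -0.008224 = -0.184076
|D^4_{-1,-1}|² = |d^4_{-1,-1}(β)|² = (-0.184076)² = 0.033884 (the z-rotation phases have unit modulus)

P=0.0339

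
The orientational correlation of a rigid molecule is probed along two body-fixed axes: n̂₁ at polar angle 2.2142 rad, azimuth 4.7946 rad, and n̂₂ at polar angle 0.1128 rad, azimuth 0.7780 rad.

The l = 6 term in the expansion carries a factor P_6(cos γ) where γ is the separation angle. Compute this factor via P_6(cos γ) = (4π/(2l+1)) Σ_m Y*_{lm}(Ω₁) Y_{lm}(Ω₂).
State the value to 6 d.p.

Summing Y*_{l m}(θ₁,φ₁)·Y_{l m}(θ₂,φ₂) over m ∈ [−6, 6]; prefactor 4π/(2·6+1) = 0.966644:
  [-6]  conj(Y_{6,-6})(Ω₁) = -0.11159 - 0.05999j ; Y_{6,-6}(Ω₂) = -0.00000 + 0.00000j ; Δ = 0.00000 - 0.00000j
  [-5]  conj(Y_{6,-5})(Ω₁) = -0.13150 + 0.30168j ; Y_{6,-5}(Ω₂) = -0.00002 + 0.00002j ; Δ = -0.00000 - 0.00001j
  [-4]  conj(Y_{6,-4})(Ω₁) = 0.40937 + 0.13969j ; Y_{6,-4}(Ω₂) = -0.00056 - 0.00002j ; Δ = -0.00023 - 0.00009j
  [-3]  conj(Y_{6,-3})(Ω₁) = 0.04685 - 0.18611j ; Y_{6,-3}(Ω₂) = -0.00502 - 0.00524j ; Δ = -0.00121 + 0.00069j
  [-2]  conj(Y_{6,-2})(Ω₁) = 0.24757 + 0.04108j ; Y_{6,-2}(Ω₂) = 0.00094 - 0.06353j ; Δ = 0.00284 - 0.01569j
  [-1]  conj(Y_{6,-1})(Ω₁) = 0.02472 - 0.30006j ; Y_{6,-1}(Ω₂) = 0.24778 - 0.24414j ; Δ = -0.06713 - 0.08038j
  [+0]  conj(Y_{6,0})(Ω₁) = 0.17523 + 0.00000j ; Y_{6,0}(Ω₂) = 0.88562 + 0.00000j ; Δ = 0.15519 + 0.00000j
  [+1]  conj(Y_{6,1})(Ω₁) = -0.02472 - 0.30006j ; Y_{6,1}(Ω₂) = -0.24778 - 0.24414j ; Δ = -0.06713 + 0.08038j
  [+2]  conj(Y_{6,2})(Ω₁) = 0.24757 - 0.04108j ; Y_{6,2}(Ω₂) = 0.00094 + 0.06353j ; Δ = 0.00284 + 0.01569j
  [+3]  conj(Y_{6,3})(Ω₁) = -0.04685 - 0.18611j ; Y_{6,3}(Ω₂) = 0.00502 - 0.00524j ; Δ = -0.00121 - 0.00069j
  [+4]  conj(Y_{6,4})(Ω₁) = 0.40937 - 0.13969j ; Y_{6,4}(Ω₂) = -0.00056 + 0.00002j ; Δ = -0.00023 + 0.00009j
  [+5]  conj(Y_{6,5})(Ω₁) = 0.13150 + 0.30168j ; Y_{6,5}(Ω₂) = 0.00002 + 0.00002j ; Δ = -0.00000 + 0.00001j
  [+6]  conj(Y_{6,6})(Ω₁) = -0.11159 + 0.05999j ; Y_{6,6}(Ω₂) = -0.00000 - 0.00000j ; Δ = 0.00000 + 0.00000j
Accumulated sum 0.02373 - 0.00000j; after 4π/(2l+1) scaling, 0.02293 - 0.00000j ⇒ P_6 = 0.022935

0.022935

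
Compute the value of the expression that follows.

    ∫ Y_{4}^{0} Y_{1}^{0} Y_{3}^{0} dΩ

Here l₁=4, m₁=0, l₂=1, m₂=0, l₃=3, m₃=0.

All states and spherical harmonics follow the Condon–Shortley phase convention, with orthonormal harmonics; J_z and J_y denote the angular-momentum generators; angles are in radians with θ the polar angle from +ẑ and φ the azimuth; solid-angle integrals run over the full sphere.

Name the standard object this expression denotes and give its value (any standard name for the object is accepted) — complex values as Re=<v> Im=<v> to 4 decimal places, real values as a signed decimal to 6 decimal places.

Gaunt coefficient, +0.246233

This is a Gaunt coefficient — the integral of a triple product of spherical harmonics over the sphere.
Rules hold: Σm=0, L=8 even, 3≤3≤5.
N = 9·3·7 = 189
Δ = 2!·6!·0!/9! = 1/252
Racah Σ t=1..1: t=1:−1/36 = -1/36
⇒ 3j(4 1 3; 0 0 0)² = 4/63, sgn +1
(m-triple is (0,0,0) — same symbol as above.)
4πI² = N·(3j₀)²·(3jₘ)² = 16/21
I = +1·√(0.761905/4π) = 0.24623252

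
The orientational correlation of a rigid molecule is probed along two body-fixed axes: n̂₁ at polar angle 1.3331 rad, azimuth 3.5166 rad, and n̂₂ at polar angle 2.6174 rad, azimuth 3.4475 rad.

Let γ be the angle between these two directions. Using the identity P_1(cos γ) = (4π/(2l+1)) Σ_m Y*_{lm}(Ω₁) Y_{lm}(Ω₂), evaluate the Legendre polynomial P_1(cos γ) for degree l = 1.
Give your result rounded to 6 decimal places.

Expand P_1 via completeness: Σ_{m} conj(Y_{1,m}) at Ω₁ times Y_{1,m} at Ω₂ —
  [-1]  conj(Y_{1,-1})(Ω₁) = (-0.312445, -0.122989) ; Y_{1,-1}(Ω₂) = (-0.164897, 0.052078) ; Δ = (0.057926, 0.004009)
  [+0]  conj(Y_{1,0})(Ω₁) = (0.115048, -0.000000) ; Y_{1,0}(Ω₂) = (-0.422997, 0.000000) ; Δ = (-0.048665, 0.000000)
  [+1]  conj(Y_{1,1})(Ω₁) = (0.312445, -0.122989) ; Y_{1,1}(Ω₂) = (0.164897, 0.052078) ; Δ = (0.057926, -0.004009)
Accumulated sum (0.067187, 0.000000); after 4π/(2l+1) scaling, (0.281432, 0.000000) ⇒ P_1 = 0.281432

0.281432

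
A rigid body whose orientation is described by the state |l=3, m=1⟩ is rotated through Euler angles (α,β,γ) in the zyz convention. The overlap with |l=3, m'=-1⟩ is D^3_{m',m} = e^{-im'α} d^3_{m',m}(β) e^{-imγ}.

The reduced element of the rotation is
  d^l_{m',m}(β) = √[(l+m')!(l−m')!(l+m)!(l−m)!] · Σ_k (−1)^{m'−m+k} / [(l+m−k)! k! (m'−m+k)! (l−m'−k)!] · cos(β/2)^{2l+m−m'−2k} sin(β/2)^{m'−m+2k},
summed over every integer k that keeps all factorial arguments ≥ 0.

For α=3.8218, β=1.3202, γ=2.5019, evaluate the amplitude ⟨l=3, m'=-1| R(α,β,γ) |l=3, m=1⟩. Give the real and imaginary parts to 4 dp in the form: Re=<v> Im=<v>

Split into d^3_{-1,1}(β=1.3202) × two z-phases.
Half-angle: c=0.789931, s=0.613196. N=√(2·24·24·2)=48.000000
k: max(0,(1)−(-1))=2 … min(3+(1),3−(-1))=4
  k=2: (−1)^0·48.0000/(8)·0.7899^4·0.6132^2 = +0.878428
  k=3: (−1)^1·48.0000/(6)·0.7899^2·0.6132^4 = -0.705773
  k=4: (−1)^2·48.0000/(48)·0.7899^0·0.6132^6 = +0.053161
d^3_{-1,1}(1.3202) = +0.878428 -0.705773 +0.053161 = +0.225816
Attach z-rotation phases: D = e^{-i(-1)(3.8218)}·(+0.225816)·e^{-i(1)(2.5019)} = +0.056064+0.218746i

Re=0.0561 Im=0.2187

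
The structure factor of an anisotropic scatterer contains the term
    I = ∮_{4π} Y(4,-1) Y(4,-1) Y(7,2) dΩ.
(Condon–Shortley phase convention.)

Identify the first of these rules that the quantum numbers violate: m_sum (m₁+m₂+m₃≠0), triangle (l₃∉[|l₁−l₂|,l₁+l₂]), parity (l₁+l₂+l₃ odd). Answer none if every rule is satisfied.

azimuthal sum: -1 − 1 + 2 = 0  ✓
0 ≤ 7 ≤ 8 (triangle on l)  ✓
L = 4 + 4 + 7 = 15 (odd)  ✗

parity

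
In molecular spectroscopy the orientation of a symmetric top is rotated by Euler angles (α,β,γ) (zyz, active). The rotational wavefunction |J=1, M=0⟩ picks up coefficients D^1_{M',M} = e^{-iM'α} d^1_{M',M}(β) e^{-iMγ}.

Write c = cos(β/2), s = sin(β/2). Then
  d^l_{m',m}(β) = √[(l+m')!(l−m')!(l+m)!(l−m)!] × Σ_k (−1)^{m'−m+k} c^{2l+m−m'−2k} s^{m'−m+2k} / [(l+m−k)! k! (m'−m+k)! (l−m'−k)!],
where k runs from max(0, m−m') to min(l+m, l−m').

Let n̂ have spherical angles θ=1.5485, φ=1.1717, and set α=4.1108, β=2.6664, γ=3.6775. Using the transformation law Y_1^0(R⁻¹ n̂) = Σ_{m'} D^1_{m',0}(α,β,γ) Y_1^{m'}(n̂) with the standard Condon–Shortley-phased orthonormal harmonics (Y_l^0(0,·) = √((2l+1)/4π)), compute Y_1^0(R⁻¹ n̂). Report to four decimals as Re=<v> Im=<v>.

Need the full column D^1_{m',0} for m'=−1..1 at α=4.1108, β=2.6664, γ=3.6775.
cos(β/2)=0.235367, sin(β/2)=0.971907
d^1_{-1,0}: single k=1 term ⇒ +0.323508;  D = -0.183091-0.266712i
d^1_{0,0}: k∈[0..1] ⇒ +0.055398 -0.944602 = -0.889205;  D = -0.889205+0.000000i
d^1_{1,0}: single k=0 term ⇒ -0.323508;  D = +0.183091-0.266712i
Y_1^{m'}(θ=1.5485,φ=1.1717) and Σ D·Y over m':
  (-0.1831-0.2667i)·(+0.1342-0.3183i)  (-0.8892+0.0000i)·(+0.0109+0.0000i)  (+0.1831-0.2667i)·(-0.1342-0.3183i)
Y_1^0(R⁻¹ n̂) = -0.228605+0.000000i

Re=-0.2286 Im=0.0000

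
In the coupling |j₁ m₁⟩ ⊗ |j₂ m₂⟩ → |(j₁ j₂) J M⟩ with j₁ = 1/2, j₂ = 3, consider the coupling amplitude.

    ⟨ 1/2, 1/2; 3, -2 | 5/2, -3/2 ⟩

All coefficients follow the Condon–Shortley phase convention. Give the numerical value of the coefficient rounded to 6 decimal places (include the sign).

triangle: 1!*0!*5!/7! = 120/5040
(j±m)!: 1!*0!*1!*5!*1!*4! = 2880
prefactor² = (2J+1)*Δ*N² = 2880/7
  k=0: +1/(0!*1!*0!*1!*0!*4!) = 1/24
Σ = 1/24  ⇒  CG² = 2880/7*(1/24)² = 5/7
CG = +√(5/7) = +0.845154

+0.845154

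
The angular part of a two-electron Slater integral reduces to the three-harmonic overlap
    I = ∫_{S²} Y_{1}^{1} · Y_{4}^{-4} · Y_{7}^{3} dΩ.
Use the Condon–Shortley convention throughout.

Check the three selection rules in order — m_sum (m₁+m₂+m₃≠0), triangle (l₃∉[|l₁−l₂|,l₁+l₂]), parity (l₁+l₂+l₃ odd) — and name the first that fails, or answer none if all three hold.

triangle

azimuthal sum: 1 − 4 + 3 = 0  ✓
l₃ must lie in [3,5]; have l₃=7  ✗
L = 1 + 4 + 7 = 12 (even)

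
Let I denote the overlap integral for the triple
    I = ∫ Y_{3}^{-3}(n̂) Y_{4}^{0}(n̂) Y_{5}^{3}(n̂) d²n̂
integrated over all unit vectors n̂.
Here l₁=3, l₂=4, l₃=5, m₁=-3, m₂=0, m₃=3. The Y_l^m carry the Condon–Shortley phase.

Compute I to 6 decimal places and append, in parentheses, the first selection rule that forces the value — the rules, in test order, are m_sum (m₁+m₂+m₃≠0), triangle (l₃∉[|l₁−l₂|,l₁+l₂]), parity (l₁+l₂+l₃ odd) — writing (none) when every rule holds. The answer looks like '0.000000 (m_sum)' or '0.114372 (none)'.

0.196280 (none)

Rules hold: Σm=0, L=12 even, 1≤5≤7.
N = 7·9·11 = 693
Δ = 2!·4!·6!/13! = 1/180180
Racah Σ t=0..2: t=0:+1/576 t=1:−1/144 t=2:+1/576 = -1/288
⇒ 3j(3 4 5; 0 0 0)² = 20/1001, sgn +1
Racah Σ t=2..2: t=2:+1/2304 = 1/2304
⇒ 3j(3 4 5; -3 0 3)² = 5/143, sgn +1
4πI² = N·(3j₀)²·(3jₘ)² = 900/1859
I = +1·√(0.484131/4π) = 0.19628026
No selection rule forces the value: the integral is nonzero (none).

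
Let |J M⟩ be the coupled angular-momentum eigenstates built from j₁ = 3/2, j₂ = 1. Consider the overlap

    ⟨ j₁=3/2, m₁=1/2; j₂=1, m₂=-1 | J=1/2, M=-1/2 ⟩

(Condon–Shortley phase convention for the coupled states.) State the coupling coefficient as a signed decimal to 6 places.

+0.408248

√[2·2!1!0!/4! · 2!1!0!2!0!1!] = √(2/3)
  +(−1)^0/∏(0,2,1,0,0,0)! = 1/2  (running 1/2)
⟨..|..⟩ = √(2/3)·(1/2) = +0.408248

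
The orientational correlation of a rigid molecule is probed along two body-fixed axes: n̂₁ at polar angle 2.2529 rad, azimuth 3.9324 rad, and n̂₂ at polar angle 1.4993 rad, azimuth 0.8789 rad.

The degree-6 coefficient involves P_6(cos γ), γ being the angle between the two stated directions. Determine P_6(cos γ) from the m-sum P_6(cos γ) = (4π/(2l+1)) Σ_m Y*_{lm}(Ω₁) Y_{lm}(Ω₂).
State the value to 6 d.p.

-0.409579

Addition theorem: P_6(cos γ) = (4π/13) Σ_m Y*_{lm}(Ω₁) Y_{lm}(Ω₂), m = −6…6:
  [-6]  conj(Y_{6,-6})(Ω₁) = +0.003430-0.105633i ; Y_{6,-6}(Ω₂) = +0.253107+0.402806i ; Δ = +0.043417-0.025355i
  [-5]  conj(Y_{6,-5})(Ω₁) = -0.204488-0.215859i ; Y_{6,-5}(Ω₂) = -0.036890+0.112111i ; Δ = +0.031744-0.014962i
  [-4]  conj(Y_{6,-4})(Ω₁) = -0.436685-0.009450i ; Y_{6,-4}(Ω₂) = +0.310283-0.121780i ; Δ = -0.136647+0.050247i
  [-3]  conj(Y_{6,-3})(Ω₁) = -0.189320+0.183273i ; Y_{6,-3}(Ω₂) = +0.118976+0.065755i ; Δ = -0.034576+0.009356i
  [-2]  conj(Y_{6,-2})(Ω₁) = +0.001998-0.184720i ; Y_{6,-2}(Ω₂) = -0.054761-0.289413i ; Δ = -0.053570+0.009537i
  [-1]  conj(Y_{6,-1})(Ω₁) = -0.242532-0.245170i ; Y_{6,-1}(Ω₂) = +0.090790-0.109579i ; Δ = -0.048885+0.004318i
  [+0]  conj(Y_{6,0})(Ω₁) = +0.093845-0.000000i ; Y_{6,0}(Ω₂) = -0.284304+0.000000i ; Δ = -0.026680+0.000000i
  [+1]  conj(Y_{6,1})(Ω₁) = +0.242532-0.245170i ; Y_{6,1}(Ω₂) = -0.090790-0.109579i ; Δ = -0.048885-0.004318i
  [+2]  conj(Y_{6,2})(Ω₁) = +0.001998+0.184720i ; Y_{6,2}(Ω₂) = -0.054761+0.289413i ; Δ = -0.053570-0.009537i
  [+3]  conj(Y_{6,3})(Ω₁) = +0.189320+0.183273i ; Y_{6,3}(Ω₂) = -0.118976+0.065755i ; Δ = -0.034576-0.009356i
  [+4]  conj(Y_{6,4})(Ω₁) = -0.436685+0.009450i ; Y_{6,4}(Ω₂) = +0.310283+0.121780i ; Δ = -0.136647-0.050247i
  [+5]  conj(Y_{6,5})(Ω₁) = +0.204488-0.215859i ; Y_{6,5}(Ω₂) = +0.036890+0.112111i ; Δ = +0.031744+0.014962i
  [+6]  conj(Y_{6,6})(Ω₁) = +0.003430+0.105633i ; Y_{6,6}(Ω₂) = +0.253107-0.402806i ; Δ = +0.043417+0.025355i
Σ over m = -0.423713+0.000000i; ×(4π/13) → -0.409579+0.000000i. Real part: -0.409579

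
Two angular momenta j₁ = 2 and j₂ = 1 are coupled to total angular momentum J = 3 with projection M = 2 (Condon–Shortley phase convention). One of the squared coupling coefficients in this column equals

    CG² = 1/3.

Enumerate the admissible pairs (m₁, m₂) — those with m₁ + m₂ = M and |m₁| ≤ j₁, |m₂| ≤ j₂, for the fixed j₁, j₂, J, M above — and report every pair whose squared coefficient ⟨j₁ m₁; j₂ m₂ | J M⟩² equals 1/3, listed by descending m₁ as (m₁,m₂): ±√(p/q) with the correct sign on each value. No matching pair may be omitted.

(2,0): +√(1/3)

Admissible pairs with m₁+m₂ = M = 2: (1,1), (2,0)
  (m₁,m₂)=(2,0): CG² = 1/3, CG = +√(1/3)   ← matches the target
  (m₁,m₂)=(1,1): CG² = 2/3, CG = +√(2/3)
Pairs with CG² = 1/3: (2,0): +√(1/3)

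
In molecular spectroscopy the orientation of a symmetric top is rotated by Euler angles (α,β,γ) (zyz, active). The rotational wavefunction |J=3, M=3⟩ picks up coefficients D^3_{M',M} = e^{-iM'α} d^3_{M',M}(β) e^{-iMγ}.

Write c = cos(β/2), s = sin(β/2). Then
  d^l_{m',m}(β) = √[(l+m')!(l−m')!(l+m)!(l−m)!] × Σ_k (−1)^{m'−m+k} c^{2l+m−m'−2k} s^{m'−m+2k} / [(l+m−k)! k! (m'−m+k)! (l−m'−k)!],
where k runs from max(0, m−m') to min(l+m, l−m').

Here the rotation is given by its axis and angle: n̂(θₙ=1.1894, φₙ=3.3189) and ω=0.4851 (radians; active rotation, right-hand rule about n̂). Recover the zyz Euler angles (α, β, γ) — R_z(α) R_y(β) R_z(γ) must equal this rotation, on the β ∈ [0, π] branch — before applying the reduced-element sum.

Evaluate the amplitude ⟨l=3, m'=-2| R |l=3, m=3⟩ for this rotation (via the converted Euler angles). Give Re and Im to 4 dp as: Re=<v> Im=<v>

Re=-0.0009 Im=0.0009

Axis–angle → zyz. n̂ = (sinθₙcosφₙ, sinθₙsinφₙ, cosθₙ) = (-0.913595, -0.163706, +0.372217), ω = 0.4851.
R = I cosω + sinω [n̂]ₓ + (1−cosω) n̂n̂ᵀ gives
  R = [+0.980924, -0.156308, -0.115568; +0.190819, +0.887720, +0.418976; +0.037103, -0.433036, +0.900613]
β = atan2(√(R₁₃²+R₂₃²), R₃₃) = 0.449620; α = atan2(R₂₃, R₁₃) mod 2π = 1.839939; γ = atan2(R₃₂, −R₃₁) mod 2π = 4.626917
First d^3_{-2,3}(β=0.4496), then the phase factors e^{-i(-2)α} and e^{-i(3)γ}:
c=cos(0.449620/2)=0.974837, s=sin(0.449620/2)=0.222921; N=√[1·120·720·1]=293.938769
The bounds max(0,m−m')=5 and min(l+m,l−m')=5 give 1 term
  k=5: (−1)^0·293.9388/(120)·0.9748^1·0.2229^5 = +0.001315
d^3_{-2,3}(0.4496) = +0.001315
D = (-0.858589-0.512664i)·(+0.001315)·(+0.253616-0.967305i) = -0.000938+0.000921i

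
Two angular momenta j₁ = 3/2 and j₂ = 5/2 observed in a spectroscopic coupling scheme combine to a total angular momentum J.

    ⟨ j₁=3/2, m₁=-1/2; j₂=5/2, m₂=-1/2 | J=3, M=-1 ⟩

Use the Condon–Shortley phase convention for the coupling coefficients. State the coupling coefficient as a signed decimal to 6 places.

j₁+j₂−J=1  J+j₁−j₂=2  J−j₁+j₂=4  j₁+j₂+J+1=8
(j₁±m₁, j₂±m₂, J±M) = (1,2,2,3,2,4)
P² = 48/5
sum k=0..1:
  [0] +1/8 = 1/8
  [1] −1/6 = -1/6
S = -1/24
C² = P²·S² = 1/60 ; C = -0.129099

−√(1/60) = -0.129099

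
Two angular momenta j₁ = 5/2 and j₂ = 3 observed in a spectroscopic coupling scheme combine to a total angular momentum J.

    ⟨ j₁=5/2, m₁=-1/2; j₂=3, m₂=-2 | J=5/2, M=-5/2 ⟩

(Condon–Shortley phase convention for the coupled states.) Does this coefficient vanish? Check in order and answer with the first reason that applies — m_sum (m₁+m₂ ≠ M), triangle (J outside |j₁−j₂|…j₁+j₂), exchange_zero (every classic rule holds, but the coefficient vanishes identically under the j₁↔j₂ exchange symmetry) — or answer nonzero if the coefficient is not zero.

m-sum: m₁+m₂ = -1/2+(-2) = -5/2, M = -5/2  ✓
triangle: |j₁−j₂| = 1/2 ≤ J = 5/2 ≤ j₁+j₂ = 11/2  ✓
exchange: j₁≠j₂ or m₁≠m₂ — the exchange symmetry imposes no constraint here
value check: CG = −√(5/14) = -0.597614 ≠ 0

nonzero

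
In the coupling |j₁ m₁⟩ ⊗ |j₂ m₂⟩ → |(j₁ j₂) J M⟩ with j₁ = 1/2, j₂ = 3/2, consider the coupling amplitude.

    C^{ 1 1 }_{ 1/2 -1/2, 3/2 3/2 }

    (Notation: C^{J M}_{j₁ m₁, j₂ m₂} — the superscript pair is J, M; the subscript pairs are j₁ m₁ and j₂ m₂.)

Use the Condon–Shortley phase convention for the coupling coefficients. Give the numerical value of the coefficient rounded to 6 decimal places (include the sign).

−√(3/4) = -0.866025

triangle: 1!·0!·2!/4! = 2/24
(j±m)!: 0!·1!·3!·0!·2!·0! = 12
prefactor² = (2J+1)·Δ·N² = 3
  k=1: −1/(1!·0!·0!·2!·0!·0!) = -1/2
Σ = -1/2  ⇒  CG² = 3·(-1/2)² = 3/4
CG = −√(3/4) = -0.866025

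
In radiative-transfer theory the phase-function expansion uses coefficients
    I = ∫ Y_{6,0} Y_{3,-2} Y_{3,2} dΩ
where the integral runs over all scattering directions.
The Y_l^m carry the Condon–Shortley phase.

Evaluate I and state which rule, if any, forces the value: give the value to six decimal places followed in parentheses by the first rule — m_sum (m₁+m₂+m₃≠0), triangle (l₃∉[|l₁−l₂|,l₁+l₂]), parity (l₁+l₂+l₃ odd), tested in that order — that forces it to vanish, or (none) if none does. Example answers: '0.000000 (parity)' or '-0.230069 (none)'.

0.071126 (none)

Rules hold: Σm=0, L=12 even, 3≤3≤9.
N = 13·7·7 = 637
Δ = 6!·6!·0!/13! = 1/12012
Racah Σ t=3..3: t=3:−1/1296 = -1/1296
⇒ 3j(6 3 3; 0 0 0)² = 100/3003, sgn +1
Racah Σ t=1..1: t=1:−1/14400 = -1/14400
⇒ 3j(6 3 3; 0 -2 2)² = 3/1001, sgn +1
4πI² = N·(3j₀)²·(3jₘ)² = 100/1573
I = +1·√(0.0635728/4π) = 0.07112638
No selection rule forces the value: the integral is nonzero (none).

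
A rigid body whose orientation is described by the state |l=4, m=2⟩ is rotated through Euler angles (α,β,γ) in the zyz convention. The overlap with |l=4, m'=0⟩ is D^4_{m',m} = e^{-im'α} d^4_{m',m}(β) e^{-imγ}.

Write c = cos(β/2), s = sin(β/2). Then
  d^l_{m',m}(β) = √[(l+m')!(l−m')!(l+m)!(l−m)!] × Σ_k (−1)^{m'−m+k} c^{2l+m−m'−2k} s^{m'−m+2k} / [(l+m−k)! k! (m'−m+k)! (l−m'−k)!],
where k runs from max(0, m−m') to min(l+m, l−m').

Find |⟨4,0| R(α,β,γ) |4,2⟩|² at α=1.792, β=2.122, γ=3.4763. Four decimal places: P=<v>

P=0.0696

D^4_{0,2}(1.7920,2.1220,3.4763) = e^{-i·0·1.7920}·d^4_{0,2}(2.1220)·e^{-i·2·3.4763}. Compute d first:
c=cos(2.122000/2)=0.487999, s=sin(2.122000/2)=0.872844; N=√[24·24·720·2]=910.735966
Admissible k: 2..4 (factorial args all ≥0)
  k=2: (−1)^0·910.7360/(96)·0.4880^6·0.8728^2 = +0.097614
  k=3: (−1)^1·910.7360/(36)·0.4880^4·0.8728^4 = -0.832748
  k=4: (−1)^2·910.7360/(96)·0.4880^2·0.8728^6 = +0.999032
d^4_{0,2}(2.1220) = +0.097614 -0.832748 +0.999032 = +0.263898
|D^4_{0,2}|² = |d^4_{0,2}(β)|² = (+0.263898)² = 0.069642 (the z-rotation phases have unit modulus)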